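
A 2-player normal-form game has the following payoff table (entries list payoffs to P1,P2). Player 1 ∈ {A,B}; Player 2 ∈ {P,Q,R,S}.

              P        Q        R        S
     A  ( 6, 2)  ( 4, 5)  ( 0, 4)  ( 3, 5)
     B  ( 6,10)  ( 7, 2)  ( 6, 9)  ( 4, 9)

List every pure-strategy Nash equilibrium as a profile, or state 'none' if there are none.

PSNE = {(B,P)}

(A,P): not NE [P2→S gives 5>2]
(A,Q): not NE [P1→B gives 7>4]
(A,R): not NE [P1→B gives 6>0; P2→S gives 5>4]
(A,S): not NE [P1→B gives 4>3]
(B,P): NE
(B,Q): not NE [P2→P gives 10>2]
(B,R): not NE [P2→P gives 10>9]
(B,S): not NE [P2→P gives 10>9]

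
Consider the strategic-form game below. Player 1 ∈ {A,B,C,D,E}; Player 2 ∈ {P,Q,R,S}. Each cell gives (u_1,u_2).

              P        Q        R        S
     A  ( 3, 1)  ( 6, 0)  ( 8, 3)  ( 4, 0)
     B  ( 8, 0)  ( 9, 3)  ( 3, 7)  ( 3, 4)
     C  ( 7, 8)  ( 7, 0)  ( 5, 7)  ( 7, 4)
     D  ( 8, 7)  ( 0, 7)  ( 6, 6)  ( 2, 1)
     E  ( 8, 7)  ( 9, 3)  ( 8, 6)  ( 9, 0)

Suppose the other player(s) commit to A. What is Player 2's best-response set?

u_2(P vs A) = 1
u_2(Q vs A) = 0
u_2(R vs A) = 3
u_2(S vs A) = 0
max payoff 3 at {R}

BR_2 = {R}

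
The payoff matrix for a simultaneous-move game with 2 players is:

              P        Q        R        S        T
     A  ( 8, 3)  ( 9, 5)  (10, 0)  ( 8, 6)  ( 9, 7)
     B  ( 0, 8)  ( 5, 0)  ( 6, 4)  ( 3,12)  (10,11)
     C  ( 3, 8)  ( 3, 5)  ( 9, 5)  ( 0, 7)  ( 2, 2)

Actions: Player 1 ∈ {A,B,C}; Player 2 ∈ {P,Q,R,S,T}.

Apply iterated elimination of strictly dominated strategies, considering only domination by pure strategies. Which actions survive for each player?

P1 drop C (A beats it: P:8>3 Q:9>3 R:10>9 S:8>0 T:9>2)
P2 drop P (S beats it: A:6>3 B:12>8)
P2 drop Q (S beats it: A:6>5 B:12>0)
P2 drop R (S beats it: A:6>0 B:12>4)
P1→{A,B} P2→{S,T}

Remaining: P1:{A,B} P2:{S,T}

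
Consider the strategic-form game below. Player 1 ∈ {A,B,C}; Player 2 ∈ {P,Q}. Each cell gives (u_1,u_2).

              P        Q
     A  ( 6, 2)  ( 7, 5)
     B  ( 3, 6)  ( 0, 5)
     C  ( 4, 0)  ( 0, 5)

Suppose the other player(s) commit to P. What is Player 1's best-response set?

BR_1 = {A}

u_1(A vs P) = 6
u_1(B vs P) = 3
u_1(C vs P) = 4
max payoff 6 at {A}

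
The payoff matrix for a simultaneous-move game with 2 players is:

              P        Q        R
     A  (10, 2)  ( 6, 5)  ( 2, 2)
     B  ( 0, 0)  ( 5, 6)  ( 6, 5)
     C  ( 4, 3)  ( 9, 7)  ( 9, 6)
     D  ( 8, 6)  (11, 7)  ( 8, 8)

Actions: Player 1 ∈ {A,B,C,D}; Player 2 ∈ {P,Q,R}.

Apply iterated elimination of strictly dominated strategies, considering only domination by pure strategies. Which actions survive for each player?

P1 drop B (C beats it: P:4>0 Q:9>5 R:9>6)
P2 drop P (Q beats it: A:5>2 C:7>3 D:7>6)
P1 drop A (C beats it: Q:9>6 R:9>2)
P1→{C,D} P2→{Q,R}

Survivors P1:{C,D} P2:{Q,R}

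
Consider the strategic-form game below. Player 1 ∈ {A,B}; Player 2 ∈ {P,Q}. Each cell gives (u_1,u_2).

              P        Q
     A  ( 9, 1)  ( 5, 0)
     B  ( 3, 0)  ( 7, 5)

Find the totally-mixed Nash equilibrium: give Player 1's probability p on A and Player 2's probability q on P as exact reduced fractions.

P1 indiff ⇒ q·9+(1-q)·5 = q·3+(1-q)·7 ⇒ q(6) = (1-q)(2) ⇒ q = 1/4
P2 indiff ⇒ p·1+(1-p)·0 = p·0+(1-p)·5 ⇒ p(1) = (1-p)(5) ⇒ p = 5/6

(p,q) = (5/6, 1/4)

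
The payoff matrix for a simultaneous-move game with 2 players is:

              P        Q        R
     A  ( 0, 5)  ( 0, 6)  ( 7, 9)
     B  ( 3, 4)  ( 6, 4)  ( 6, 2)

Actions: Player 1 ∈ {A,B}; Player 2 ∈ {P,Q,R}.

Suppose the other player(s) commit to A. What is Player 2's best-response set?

argmax u_2 = {R}

u_2(P vs A) = 5
u_2(Q vs A) = 6
u_2(R vs A) = 9
max payoff 9 at {R}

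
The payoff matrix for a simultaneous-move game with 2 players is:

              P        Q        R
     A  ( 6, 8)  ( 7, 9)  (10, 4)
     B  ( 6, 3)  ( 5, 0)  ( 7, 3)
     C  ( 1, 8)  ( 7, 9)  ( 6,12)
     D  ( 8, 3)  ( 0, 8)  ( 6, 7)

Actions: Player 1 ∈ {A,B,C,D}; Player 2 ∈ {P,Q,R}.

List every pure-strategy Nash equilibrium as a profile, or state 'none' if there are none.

(A,P): not NE [P1→D gives 8>6; P2→Q gives 9>8]
(A,Q): NE
(A,R): not NE [P2→Q gives 9>4]
(B,P): not NE [P1→D gives 8>6]
(B,Q): not NE [P1→C gives 7>5; P2→R gives 3>0]
(B,R): not NE [P1→A gives 10>7]
(C,P): not NE [P1→D gives 8>1; P2→R gives 12>8]
(C,Q): not NE [P2→R gives 12>9]
(C,R): not NE [P1→A gives 10>6]
(D,P): not NE [P2→Q gives 8>3]
(D,Q): not NE [P1→C gives 7>0]
(D,R): not NE [P1→A gives 10>6; P2→Q gives 8>7]

NE set: (A,Q)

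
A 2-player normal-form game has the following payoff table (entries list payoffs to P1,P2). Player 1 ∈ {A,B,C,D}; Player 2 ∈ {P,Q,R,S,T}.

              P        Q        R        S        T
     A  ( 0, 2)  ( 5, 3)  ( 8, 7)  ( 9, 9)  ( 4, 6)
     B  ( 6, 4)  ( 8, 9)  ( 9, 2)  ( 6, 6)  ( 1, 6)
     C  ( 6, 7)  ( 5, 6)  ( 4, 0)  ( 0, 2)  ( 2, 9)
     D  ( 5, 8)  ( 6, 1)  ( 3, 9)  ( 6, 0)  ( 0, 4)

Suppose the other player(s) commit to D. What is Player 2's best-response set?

u_2(P vs D) = 8
u_2(Q vs D) = 1
u_2(R vs D) = 9
u_2(S vs D) = 0
u_2(T vs D) = 4
max payoff 9 at {R}

P2 best: {R}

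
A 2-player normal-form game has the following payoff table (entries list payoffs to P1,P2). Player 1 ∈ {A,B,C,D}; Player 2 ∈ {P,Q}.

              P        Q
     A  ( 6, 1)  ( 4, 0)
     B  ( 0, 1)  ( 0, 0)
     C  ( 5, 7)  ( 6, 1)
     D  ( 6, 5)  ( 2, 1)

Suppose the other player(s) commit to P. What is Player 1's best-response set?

u_1(A vs P) = 6
u_1(B vs P) = 0
u_1(C vs P) = 5
u_1(D vs P) = 6
max payoff 6 at {A,D}

P1 best: {A,D}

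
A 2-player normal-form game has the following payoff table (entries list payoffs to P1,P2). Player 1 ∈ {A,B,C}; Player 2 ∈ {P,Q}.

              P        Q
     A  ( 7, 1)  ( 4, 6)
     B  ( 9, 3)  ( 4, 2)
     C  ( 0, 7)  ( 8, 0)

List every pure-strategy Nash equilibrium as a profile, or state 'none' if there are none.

(A,P): not NE [P1→B gives 9>7; P2→Q gives 6>1]
(A,Q): not NE [P1→C gives 8>4]
(B,P): NE
(B,Q): not NE [P1→C gives 8>4; P2→P gives 3>2]
(C,P): not NE [P1→B gives 9>0]
(C,Q): not NE [P2→P gives 7>0]

NE set: (B,P)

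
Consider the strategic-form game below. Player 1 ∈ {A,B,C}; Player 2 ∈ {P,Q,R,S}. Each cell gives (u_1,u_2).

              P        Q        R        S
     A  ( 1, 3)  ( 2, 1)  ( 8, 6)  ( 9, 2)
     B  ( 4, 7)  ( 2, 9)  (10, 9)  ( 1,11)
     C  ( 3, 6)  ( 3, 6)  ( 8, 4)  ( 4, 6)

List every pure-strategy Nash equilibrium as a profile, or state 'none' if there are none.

(A,P): not NE [P1→B gives 4>1; P2→R gives 6>3]
(A,Q): not NE [P1→C gives 3>2; P2→R gives 6>1]
(A,R): not NE [P1→B gives 10>8]
(A,S): not NE [P2→R gives 6>2]
(B,P): not NE [P2→S gives 11>7]
(B,Q): not NE [P1→C gives 3>2; P2→S gives 11>9]
(B,R): not NE [P2→S gives 11>9]
(B,S): not NE [P1→A gives 9>1]
(C,P): not NE [P1→B gives 4>3]
(C,Q): NE
(C,R): not NE [P1→B gives 10>8; P2→S gives 6>4]
(C,S): not NE [P1→A gives 9>4]

Nash profiles: (C,Q)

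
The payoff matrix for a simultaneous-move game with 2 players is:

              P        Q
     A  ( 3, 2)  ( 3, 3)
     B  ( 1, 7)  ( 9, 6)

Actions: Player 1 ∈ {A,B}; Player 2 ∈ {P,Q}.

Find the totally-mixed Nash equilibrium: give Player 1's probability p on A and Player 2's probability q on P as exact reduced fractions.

p=1/2, q=3/4

P1 indiff ⇒ q·3+(1-q)·3 = q·1+(1-q)·9 ⇒ q(2) = (1-q)(6) ⇒ q = 3/4
P2 indiff ⇒ p·2+(1-p)·7 = p·3+(1-p)·6 ⇒ p(-1) = (1-p)(-1) ⇒ p = 1/2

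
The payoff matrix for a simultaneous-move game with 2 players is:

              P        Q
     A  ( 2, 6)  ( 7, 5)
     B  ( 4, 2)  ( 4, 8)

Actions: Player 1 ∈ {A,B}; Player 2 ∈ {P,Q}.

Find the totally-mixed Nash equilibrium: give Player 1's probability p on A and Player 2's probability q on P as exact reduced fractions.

P1 indiff ⇒ q·2+(1-q)·7 = q·4+(1-q)·4 ⇒ q(-2) = (1-q)(-3) ⇒ q = 3/5
P2 indiff ⇒ p·6+(1-p)·2 = p·5+(1-p)·8 ⇒ p(1) = (1-p)(6) ⇒ p = 6/7

P1 mixes 6/7 on A; P2 mixes 3/5 on P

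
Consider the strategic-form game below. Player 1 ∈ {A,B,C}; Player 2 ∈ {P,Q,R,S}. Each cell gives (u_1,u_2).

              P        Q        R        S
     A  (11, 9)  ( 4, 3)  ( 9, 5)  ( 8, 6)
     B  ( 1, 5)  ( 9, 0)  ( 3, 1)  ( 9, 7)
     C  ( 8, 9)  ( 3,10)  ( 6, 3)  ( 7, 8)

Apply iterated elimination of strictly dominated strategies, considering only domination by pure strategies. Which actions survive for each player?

P1 drop C (A beats it: P:11>8 Q:4>3 R:9>6 S:8>7)
P2 drop Q (P beats it: A:9>3 B:5>0)
P2 drop R (P beats it: A:9>5 B:5>1)
P1→{A,B} P2→{P,S}

Survivors P1:{A,B} P2:{P,S}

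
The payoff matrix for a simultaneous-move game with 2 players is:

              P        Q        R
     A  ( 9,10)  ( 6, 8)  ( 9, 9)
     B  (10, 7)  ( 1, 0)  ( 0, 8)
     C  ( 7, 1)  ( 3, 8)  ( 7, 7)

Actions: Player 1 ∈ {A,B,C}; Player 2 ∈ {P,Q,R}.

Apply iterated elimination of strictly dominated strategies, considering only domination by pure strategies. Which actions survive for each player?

IESDS → P1:{A,B} P2:{P,R}

P1 drop C (A beats it: P:9>7 Q:6>3 R:9>7)
P2 drop Q (P beats it: A:10>8 B:7>0)
P1→{A,B} P2→{P,R}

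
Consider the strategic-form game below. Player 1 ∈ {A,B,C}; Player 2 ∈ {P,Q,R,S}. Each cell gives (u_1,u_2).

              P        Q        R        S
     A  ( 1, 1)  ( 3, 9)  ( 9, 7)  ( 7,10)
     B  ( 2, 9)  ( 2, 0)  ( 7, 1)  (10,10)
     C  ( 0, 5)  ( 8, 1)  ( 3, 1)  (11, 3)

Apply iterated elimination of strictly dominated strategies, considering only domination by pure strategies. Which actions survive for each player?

P2 drop Q (S beats it: A:10>9 B:10>0 C:3>1)
P2 drop R (S beats it: A:10>7 B:10>1 C:3>1)
P1 drop A (B beats it: P:2>1 S:10>7)
P1→{B,C} P2→{P,S}

IESDS → P1:{B,C} P2:{P,S}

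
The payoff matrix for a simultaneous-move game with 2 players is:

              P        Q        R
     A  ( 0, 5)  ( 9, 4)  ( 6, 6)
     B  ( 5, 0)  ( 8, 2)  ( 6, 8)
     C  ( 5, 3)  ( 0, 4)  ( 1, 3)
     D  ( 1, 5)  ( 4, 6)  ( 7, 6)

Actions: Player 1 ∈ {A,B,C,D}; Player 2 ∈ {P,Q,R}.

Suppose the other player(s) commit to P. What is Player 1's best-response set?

u_1(A vs P) = 0
u_1(B vs P) = 5
u_1(C vs P) = 5
u_1(D vs P) = 1
max payoff 5 at {B,C}

BR_1 = {B,C}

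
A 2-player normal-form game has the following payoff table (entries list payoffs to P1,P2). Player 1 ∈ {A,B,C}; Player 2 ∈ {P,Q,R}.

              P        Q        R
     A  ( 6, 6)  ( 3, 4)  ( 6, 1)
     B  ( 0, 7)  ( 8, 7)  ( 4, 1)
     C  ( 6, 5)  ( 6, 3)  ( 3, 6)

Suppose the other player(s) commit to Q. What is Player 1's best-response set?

u_1(A vs Q) = 3
u_1(B vs Q) = 8
u_1(C vs Q) = 6
max payoff 8 at {B}

argmax u_1 = {B}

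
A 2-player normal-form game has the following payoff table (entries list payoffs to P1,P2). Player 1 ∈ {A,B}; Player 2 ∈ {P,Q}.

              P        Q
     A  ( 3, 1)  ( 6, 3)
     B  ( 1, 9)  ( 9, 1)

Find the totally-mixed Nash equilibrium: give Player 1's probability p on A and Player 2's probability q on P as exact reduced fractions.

P1 indiff ⇒ q·3+(1-q)·6 = q·1+(1-q)·9 ⇒ q(2) = (1-q)(3) ⇒ q = 3/5
P2 indiff ⇒ p·1+(1-p)·9 = p·3+(1-p)·1 ⇒ p(-2) = (1-p)(-8) ⇒ p = 4/5

(p,q) = (4/5, 3/5)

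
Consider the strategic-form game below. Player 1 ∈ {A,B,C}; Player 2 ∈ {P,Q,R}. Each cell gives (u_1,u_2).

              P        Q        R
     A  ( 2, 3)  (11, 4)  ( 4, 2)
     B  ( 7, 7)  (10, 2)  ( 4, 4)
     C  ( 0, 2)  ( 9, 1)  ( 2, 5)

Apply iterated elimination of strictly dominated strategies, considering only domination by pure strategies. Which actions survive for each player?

Remaining: P1:{A,B} P2:{P,Q}

P1 drop C (A beats it: P:2>0 Q:11>9 R:4>2)
P2 drop R (P beats it: A:3>2 B:7>4)
P1→{A,B} P2→{P,Q}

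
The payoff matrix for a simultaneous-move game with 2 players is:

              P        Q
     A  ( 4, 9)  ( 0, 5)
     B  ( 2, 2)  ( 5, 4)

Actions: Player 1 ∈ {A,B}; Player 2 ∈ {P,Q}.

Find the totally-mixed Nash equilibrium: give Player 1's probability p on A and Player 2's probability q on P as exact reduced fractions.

P1 indiff ⇒ q·4+(1-q)·0 = q·2+(1-q)·5 ⇒ q(2) = (1-q)(5) ⇒ q = 5/7
P2 indiff ⇒ p·9+(1-p)·2 = p·5+(1-p)·4 ⇒ p(4) = (1-p)(2) ⇒ p = 1/3

P1 mixes 1/3 on A; P2 mixes 5/7 on P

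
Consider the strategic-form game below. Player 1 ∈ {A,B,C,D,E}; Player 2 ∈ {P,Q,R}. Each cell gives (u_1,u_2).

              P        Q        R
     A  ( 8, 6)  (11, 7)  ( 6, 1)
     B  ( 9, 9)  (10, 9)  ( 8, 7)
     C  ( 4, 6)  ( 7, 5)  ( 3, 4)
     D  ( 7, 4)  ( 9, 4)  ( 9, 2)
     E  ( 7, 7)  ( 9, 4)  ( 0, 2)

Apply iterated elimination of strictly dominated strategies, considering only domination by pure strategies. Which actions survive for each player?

Remaining: P1:{A,B} P2:{P,Q}

P1 drop C (A beats it: P:8>4 Q:11>7 R:6>3)
P1 drop E (A beats it: P:8>7 Q:11>9 R:6>0)
P2 drop R (P beats it: A:6>1 B:9>7 D:4>2)
P1 drop D (A beats it: P:8>7 Q:11>9)
P1→{A,B} P2→{P,Q}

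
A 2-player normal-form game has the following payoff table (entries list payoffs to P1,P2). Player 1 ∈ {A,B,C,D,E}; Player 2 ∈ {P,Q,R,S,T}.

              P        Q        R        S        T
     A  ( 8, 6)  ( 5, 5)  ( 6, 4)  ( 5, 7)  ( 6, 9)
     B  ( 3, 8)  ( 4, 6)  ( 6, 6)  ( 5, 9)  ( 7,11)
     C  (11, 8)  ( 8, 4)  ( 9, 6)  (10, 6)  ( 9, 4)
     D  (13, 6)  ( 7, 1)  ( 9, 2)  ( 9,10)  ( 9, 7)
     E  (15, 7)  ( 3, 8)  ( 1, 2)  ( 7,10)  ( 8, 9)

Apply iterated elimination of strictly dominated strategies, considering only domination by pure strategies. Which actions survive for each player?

Remaining: P1:{C,D,E} P2:{P,S}

P1 drop A (C beats it: P:11>8 Q:8>5 R:9>6 S:10>5 T:9>6)
P1 drop B (C beats it: P:11>3 Q:8>4 R:9>6 S:10>5 T:9>7)
P2 drop Q (S beats it: C:6>4 D:10>1 E:10>8)
P2 drop R (P beats it: C:8>6 D:6>2 E:7>2)
P2 drop T (S beats it: C:6>4 D:10>7 E:10>9)
P1→{C,D,E} P2→{P,S}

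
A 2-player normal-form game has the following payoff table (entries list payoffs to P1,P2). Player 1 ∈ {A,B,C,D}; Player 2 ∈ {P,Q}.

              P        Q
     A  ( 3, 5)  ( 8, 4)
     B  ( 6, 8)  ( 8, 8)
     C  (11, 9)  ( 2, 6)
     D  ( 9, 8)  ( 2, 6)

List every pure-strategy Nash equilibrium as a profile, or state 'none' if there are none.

(A,P): not NE [P1→C gives 11>3]
(A,Q): not NE [P2→P gives 5>4]
(B,P): not NE [P1→C gives 11>6]
(B,Q): NE
(C,P): NE
(C,Q): not NE [P1→B gives 8>2; P2→P gives 9>6]
(D,P): not NE [P1→C gives 11>9]
(D,Q): not NE [P1→B gives 8>2; P2→P gives 8>6]

Nash profiles: (B,Q), (C,P)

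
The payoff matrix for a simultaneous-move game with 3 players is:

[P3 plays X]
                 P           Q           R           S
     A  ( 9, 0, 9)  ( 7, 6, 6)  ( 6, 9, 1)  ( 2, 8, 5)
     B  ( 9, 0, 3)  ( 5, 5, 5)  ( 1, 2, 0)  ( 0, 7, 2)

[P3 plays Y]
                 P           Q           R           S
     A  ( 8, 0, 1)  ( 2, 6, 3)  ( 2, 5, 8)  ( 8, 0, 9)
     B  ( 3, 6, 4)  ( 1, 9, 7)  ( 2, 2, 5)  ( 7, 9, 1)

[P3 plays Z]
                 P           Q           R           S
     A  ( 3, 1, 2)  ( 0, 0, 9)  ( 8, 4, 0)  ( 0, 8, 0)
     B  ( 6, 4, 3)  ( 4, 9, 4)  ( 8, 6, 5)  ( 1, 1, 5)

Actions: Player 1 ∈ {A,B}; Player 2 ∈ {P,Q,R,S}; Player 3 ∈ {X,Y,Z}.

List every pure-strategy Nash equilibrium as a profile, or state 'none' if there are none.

(A,P,X): not NE [P2→R gives 9>0]
(A,P,Y): not NE [P2→Q gives 6>0; P3→X gives 9>1]
(A,P,Z): not NE [P1→B gives 6>3; P2→S gives 8>1; P3→X gives 9>2]
(A,Q,X): not NE [P2→R gives 9>6; P3→Z gives 9>6]
(A,Q,Y): not NE [P3→Z gives 9>3]
(A,Q,Z): not NE [P1→B gives 4>0; P2→S gives 8>0]
(A,R,X): not NE [P3→Y gives 8>1]
(A,R,Y): not NE [P2→Q gives 6>5]
(A,R,Z): not NE [P2→S gives 8>4; P3→Y gives 8>0]
(A,S,X): not NE [P2→R gives 9>8; P3→Y gives 9>5]
(A,S,Y): not NE [P2→Q gives 6>0]
(A,S,Z): not NE [P1→B gives 1>0; P3→Y gives 9>0]
(B,P,X): not NE [P2→S gives 7>0; P3→Y gives 4>3]
(B,P,Y): not NE [P1→A gives 8>3; P2→S gives 9>6]
(B,P,Z): not NE [P2→Q gives 9>4; P3→Y gives 4>3]
(B,Q,X): not NE [P1→A gives 7>5; P2→S gives 7>5; P3→Y gives 7>5]
(B,Q,Y): not NE [P1→A gives 2>1]
(B,Q,Z): not NE [P3→Y gives 7>4]
(B,R,X): not NE [P1→A gives 6>1; P2→S gives 7>2; P3→Z gives 5>0]
(B,R,Y): not NE [P2→S gives 9>2]
(B,R,Z): not NE [P2→Q gives 9>6]
(B,S,X): not NE [P1→A gives 2>0; P3→Z gives 5>2]
(B,S,Y): not NE [P1→A gives 8>7; P3→Z gives 5>1]
(B,S,Z): not NE [P2→Q gives 9>1]

No pure NE.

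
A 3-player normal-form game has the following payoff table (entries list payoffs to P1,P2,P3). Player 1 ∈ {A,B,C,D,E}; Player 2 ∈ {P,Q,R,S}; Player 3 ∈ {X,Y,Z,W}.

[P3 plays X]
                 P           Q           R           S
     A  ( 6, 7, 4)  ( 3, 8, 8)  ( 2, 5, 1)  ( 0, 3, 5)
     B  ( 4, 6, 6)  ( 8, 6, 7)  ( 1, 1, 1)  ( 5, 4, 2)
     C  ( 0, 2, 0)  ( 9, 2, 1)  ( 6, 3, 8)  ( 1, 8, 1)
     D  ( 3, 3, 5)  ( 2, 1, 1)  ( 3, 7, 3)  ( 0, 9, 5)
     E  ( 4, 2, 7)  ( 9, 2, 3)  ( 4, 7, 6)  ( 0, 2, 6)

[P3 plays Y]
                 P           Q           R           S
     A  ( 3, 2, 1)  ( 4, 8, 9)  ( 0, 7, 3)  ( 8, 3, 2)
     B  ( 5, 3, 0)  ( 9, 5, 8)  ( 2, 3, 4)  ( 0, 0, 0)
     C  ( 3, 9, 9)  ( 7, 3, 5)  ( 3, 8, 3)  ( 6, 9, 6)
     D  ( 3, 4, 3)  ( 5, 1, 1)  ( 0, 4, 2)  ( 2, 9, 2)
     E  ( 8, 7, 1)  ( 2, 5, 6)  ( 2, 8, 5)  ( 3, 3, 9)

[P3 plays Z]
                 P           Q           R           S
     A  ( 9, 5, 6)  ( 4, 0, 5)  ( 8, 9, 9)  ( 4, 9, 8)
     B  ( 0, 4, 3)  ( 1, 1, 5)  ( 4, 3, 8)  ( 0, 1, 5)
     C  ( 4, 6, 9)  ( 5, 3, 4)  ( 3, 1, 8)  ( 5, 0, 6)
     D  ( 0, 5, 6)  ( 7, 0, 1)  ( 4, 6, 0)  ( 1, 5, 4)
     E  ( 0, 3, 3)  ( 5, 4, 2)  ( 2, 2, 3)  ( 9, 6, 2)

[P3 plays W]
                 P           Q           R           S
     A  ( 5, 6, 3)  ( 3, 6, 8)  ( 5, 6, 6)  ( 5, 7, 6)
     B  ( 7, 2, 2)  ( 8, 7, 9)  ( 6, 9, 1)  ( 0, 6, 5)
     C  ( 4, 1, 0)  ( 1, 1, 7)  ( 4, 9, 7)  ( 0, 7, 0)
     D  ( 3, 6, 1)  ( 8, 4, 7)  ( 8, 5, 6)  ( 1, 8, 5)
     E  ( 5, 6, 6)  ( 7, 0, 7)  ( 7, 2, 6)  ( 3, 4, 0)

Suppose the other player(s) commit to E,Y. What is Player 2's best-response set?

u_2(P vs E,Y) = 7
u_2(Q vs E,Y) = 5
u_2(R vs E,Y) = 8
u_2(S vs E,Y) = 3
max payoff 8 at {R}

BR_2 = {R}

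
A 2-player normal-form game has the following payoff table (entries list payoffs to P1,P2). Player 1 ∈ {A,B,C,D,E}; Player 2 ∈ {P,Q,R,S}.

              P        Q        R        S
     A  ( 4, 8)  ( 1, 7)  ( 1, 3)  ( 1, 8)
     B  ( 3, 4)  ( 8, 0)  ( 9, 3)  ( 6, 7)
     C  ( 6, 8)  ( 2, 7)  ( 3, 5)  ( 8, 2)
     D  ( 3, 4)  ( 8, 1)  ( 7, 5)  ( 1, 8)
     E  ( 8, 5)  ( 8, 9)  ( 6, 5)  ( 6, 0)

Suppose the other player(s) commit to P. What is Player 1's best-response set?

P1 best: {E}

u_1(A vs P) = 4
u_1(B vs P) = 3
u_1(C vs P) = 6
u_1(D vs P) = 3
u_1(E vs P) = 8
max payoff 8 at {E}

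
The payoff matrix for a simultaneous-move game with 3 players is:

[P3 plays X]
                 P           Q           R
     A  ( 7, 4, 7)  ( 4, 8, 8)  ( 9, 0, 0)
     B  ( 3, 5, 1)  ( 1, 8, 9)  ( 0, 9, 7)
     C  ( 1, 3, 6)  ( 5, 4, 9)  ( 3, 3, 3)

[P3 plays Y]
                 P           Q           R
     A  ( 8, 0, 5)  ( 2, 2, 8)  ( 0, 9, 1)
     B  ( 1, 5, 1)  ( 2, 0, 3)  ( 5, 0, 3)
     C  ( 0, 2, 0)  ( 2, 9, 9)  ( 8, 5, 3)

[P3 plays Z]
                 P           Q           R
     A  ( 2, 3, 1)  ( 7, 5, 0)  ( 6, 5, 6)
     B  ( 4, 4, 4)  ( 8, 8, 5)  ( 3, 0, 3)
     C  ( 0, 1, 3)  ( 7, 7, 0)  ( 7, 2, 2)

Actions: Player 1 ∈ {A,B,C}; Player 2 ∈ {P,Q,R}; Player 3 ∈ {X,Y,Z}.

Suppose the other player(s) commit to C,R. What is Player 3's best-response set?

P3 best: {X,Y}

u_3(X vs C,R) = 3
u_3(Y vs C,R) = 3
u_3(Z vs C,R) = 2
max payoff 3 at {X,Y}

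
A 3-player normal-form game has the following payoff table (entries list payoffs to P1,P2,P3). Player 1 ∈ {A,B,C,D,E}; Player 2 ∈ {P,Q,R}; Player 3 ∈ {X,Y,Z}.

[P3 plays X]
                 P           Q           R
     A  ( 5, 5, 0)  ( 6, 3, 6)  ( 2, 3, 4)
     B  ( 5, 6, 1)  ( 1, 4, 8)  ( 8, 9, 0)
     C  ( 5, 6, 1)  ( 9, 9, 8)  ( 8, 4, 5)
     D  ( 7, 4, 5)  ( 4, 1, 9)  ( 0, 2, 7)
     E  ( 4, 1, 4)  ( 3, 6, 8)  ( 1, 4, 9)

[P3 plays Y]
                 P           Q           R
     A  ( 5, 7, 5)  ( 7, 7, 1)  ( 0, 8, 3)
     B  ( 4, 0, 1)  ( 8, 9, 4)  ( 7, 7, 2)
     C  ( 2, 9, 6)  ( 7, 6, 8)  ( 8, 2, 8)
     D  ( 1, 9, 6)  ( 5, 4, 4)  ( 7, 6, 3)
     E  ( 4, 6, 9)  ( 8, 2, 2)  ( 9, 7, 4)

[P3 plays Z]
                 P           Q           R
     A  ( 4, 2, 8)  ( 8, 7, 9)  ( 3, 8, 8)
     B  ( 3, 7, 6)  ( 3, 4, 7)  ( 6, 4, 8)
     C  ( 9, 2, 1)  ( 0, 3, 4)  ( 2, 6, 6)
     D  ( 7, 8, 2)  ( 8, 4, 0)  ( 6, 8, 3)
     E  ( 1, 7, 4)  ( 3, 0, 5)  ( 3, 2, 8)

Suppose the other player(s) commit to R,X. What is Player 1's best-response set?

argmax u_1 = {B,C}

u_1(A vs R,X) = 2
u_1(B vs R,X) = 8
u_1(C vs R,X) = 8
u_1(D vs R,X) = 0
u_1(E vs R,X) = 1
max payoff 8 at {B,C}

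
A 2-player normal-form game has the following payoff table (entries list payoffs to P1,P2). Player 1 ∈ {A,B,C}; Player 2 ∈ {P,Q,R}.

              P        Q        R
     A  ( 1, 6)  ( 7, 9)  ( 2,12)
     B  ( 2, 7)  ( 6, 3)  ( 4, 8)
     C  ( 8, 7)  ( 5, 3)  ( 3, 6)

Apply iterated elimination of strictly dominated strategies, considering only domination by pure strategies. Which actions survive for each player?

Remaining: P1:{B,C} P2:{P,R}

P2 drop Q (R beats it: A:12>9 B:8>3 C:6>3)
P1 drop A (B beats it: P:2>1 R:4>2)
P1→{B,C} P2→{P,R}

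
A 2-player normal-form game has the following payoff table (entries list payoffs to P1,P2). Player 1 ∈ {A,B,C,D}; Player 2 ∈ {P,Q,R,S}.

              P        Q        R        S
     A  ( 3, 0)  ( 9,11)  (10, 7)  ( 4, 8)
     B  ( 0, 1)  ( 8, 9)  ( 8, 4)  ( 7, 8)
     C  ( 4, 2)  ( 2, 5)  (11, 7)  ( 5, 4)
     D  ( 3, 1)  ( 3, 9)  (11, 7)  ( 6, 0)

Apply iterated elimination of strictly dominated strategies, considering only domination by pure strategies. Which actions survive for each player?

Remaining: P1:{A,C,D} P2:{Q,R}

P2 drop P (Q beats it: A:11>0 B:9>1 C:5>2 D:9>1)
P2 drop S (Q beats it: A:11>8 B:9>8 C:5>4 D:9>0)
P1 drop B (A beats it: Q:9>8 R:10>8)
P1→{A,C,D} P2→{Q,R}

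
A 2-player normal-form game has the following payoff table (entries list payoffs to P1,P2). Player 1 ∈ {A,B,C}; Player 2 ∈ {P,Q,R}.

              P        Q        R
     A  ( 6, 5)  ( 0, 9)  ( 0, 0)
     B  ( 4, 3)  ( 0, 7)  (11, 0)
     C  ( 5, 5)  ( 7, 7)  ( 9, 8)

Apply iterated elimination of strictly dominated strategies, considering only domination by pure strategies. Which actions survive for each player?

P2 drop P (Q beats it: A:9>5 B:7>3 C:7>5)
P1 drop A (C beats it: Q:7>0 R:9>0)
P1→{B,C} P2→{Q,R}

Survivors P1:{B,C} P2:{Q,R}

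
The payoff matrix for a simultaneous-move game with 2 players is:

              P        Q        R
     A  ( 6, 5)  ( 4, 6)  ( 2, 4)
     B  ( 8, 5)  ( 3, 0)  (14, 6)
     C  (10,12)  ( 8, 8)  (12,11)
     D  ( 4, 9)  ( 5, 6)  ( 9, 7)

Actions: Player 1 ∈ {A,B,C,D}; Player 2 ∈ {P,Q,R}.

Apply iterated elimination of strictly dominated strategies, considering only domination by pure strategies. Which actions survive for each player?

P1 drop A (C beats it: P:10>6 Q:8>4 R:12>2)
P1 drop D (C beats it: P:10>4 Q:8>5 R:12>9)
P2 drop Q (P beats it: B:5>0 C:12>8)
P1→{B,C} P2→{P,R}

Survivors P1:{B,C} P2:{P,R}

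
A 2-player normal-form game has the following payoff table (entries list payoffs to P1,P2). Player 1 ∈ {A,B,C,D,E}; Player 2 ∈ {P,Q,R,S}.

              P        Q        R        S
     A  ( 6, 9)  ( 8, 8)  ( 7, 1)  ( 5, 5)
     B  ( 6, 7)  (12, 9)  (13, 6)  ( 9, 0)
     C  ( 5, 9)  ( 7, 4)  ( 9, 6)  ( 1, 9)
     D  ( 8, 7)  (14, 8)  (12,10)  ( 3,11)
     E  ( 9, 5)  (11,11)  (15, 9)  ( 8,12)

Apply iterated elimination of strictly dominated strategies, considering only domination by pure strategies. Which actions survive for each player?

P1 drop A (E beats it: P:9>6 Q:11>8 R:15>7 S:8>5)
P1 drop C (B beats it: P:6>5 Q:12>7 R:13>9 S:9>1)
P2 drop P (Q beats it: B:9>7 D:8>7 E:11>5)
P1→{B,D,E} P2→{Q,R,S}

Survivors P1:{B,D,E} P2:{Q,R,S}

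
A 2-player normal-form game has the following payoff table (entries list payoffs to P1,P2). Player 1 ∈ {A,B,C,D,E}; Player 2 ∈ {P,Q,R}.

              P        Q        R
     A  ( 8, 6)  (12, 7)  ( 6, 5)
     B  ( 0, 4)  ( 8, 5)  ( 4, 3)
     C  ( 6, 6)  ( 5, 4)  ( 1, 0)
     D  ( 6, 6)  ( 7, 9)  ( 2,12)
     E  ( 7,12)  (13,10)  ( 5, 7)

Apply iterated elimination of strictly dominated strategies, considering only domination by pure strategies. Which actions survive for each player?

Remaining: P1:{A,E} P2:{P,Q}

P1 drop B (A beats it: P:8>0 Q:12>8 R:6>4)
P1 drop C (A beats it: P:8>6 Q:12>5 R:6>1)
P1 drop D (A beats it: P:8>6 Q:12>7 R:6>2)
P2 drop R (P beats it: A:6>5 E:12>7)
P1→{A,E} P2→{P,Q}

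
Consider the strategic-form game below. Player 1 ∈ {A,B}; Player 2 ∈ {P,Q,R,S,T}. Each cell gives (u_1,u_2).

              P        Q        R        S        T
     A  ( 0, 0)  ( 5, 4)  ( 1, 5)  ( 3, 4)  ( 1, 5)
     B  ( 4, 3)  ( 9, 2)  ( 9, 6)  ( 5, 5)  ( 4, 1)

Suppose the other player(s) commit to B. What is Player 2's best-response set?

u_2(P vs B) = 3
u_2(Q vs B) = 2
u_2(R vs B) = 6
u_2(S vs B) = 5
u_2(T vs B) = 1
max payoff 6 at {R}

P2 best: {R}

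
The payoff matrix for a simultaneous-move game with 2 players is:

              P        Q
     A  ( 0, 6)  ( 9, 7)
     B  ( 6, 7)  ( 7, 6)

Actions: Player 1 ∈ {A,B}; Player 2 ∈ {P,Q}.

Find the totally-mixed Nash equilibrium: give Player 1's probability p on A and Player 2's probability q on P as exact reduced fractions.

p=1/2, q=1/4

P1 indiff ⇒ q·0+(1-q)·9 = q·6+(1-q)·7 ⇒ q(-6) = (1-q)(-2) ⇒ q = 1/4
P2 indiff ⇒ p·6+(1-p)·7 = p·7+(1-p)·6 ⇒ p(-1) = (1-p)(-1) ⇒ p = 1/2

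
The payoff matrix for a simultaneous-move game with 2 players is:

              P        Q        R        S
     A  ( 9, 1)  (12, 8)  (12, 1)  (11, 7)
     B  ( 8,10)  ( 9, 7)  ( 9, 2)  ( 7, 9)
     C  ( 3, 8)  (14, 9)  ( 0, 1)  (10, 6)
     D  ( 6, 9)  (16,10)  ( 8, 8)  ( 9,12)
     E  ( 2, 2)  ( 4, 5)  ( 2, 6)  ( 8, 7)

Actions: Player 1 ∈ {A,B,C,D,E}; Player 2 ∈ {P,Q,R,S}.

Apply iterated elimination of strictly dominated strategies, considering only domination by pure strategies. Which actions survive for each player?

P1 drop B (A beats it: P:9>8 Q:12>9 R:12>9 S:11>7)
P1 drop E (A beats it: P:9>2 Q:12>4 R:12>2 S:11>8)
P2 drop P (Q beats it: A:8>1 C:9>8 D:10>9)
P2 drop R (Q beats it: A:8>1 C:9>1 D:10>8)
P1→{A,C,D} P2→{Q,S}

IESDS → P1:{A,C,D} P2:{Q,S}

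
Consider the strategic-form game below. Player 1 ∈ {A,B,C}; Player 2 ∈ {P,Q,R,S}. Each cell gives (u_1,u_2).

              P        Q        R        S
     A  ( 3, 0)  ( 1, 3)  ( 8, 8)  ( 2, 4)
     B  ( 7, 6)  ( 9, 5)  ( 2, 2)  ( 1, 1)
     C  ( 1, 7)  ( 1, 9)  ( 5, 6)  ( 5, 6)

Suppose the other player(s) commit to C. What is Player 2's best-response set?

u_2(P vs C) = 7
u_2(Q vs C) = 9
u_2(R vs C) = 6
u_2(S vs C) = 6
max payoff 9 at {Q}

BR_2 = {Q}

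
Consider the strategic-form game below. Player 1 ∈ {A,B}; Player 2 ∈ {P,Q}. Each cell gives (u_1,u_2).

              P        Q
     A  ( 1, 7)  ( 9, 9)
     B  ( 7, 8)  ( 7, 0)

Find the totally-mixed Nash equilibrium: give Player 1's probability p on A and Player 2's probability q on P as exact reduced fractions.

P1 indiff ⇒ q·1+(1-q)·9 = q·7+(1-q)·7 ⇒ q(-6) = (1-q)(-2) ⇒ q = 1/4
P2 indiff ⇒ p·7+(1-p)·8 = p·9+(1-p)·0 ⇒ p(-2) = (1-p)(-8) ⇒ p = 4/5

P1 mixes 4/5 on A; P2 mixes 1/4 on P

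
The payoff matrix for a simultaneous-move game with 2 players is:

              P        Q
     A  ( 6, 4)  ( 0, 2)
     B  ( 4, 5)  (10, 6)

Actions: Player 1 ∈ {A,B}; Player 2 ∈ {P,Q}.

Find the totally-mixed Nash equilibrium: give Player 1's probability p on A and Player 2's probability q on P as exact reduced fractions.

P1 indiff ⇒ q·6+(1-q)·0 = q·4+(1-q)·10 ⇒ q(2) = (1-q)(10) ⇒ q = 5/6
P2 indiff ⇒ p·4+(1-p)·5 = p·2+(1-p)·6 ⇒ p(2) = (1-p)(1) ⇒ p = 1/3

p=1/3, q=5/6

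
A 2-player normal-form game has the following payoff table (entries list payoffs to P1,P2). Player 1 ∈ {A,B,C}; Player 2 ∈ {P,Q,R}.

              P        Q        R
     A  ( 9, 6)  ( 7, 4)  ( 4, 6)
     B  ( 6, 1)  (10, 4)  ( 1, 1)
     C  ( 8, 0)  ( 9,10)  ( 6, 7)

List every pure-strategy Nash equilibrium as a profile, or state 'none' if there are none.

NE set: (A,P), (B,Q)

(A,P): NE
(A,Q): not NE [P1→B gives 10>7; P2→R gives 6>4]
(A,R): not NE [P1→C gives 6>4]
(B,P): not NE [P1→A gives 9>6; P2→Q gives 4>1]
(B,Q): NE
(B,R): not NE [P1→C gives 6>1; P2→Q gives 4>1]
(C,P): not NE [P1→A gives 9>8; P2→Q gives 10>0]
(C,Q): not NE [P1→B gives 10>9]
(C,R): not NE [P2→Q gives 10>7]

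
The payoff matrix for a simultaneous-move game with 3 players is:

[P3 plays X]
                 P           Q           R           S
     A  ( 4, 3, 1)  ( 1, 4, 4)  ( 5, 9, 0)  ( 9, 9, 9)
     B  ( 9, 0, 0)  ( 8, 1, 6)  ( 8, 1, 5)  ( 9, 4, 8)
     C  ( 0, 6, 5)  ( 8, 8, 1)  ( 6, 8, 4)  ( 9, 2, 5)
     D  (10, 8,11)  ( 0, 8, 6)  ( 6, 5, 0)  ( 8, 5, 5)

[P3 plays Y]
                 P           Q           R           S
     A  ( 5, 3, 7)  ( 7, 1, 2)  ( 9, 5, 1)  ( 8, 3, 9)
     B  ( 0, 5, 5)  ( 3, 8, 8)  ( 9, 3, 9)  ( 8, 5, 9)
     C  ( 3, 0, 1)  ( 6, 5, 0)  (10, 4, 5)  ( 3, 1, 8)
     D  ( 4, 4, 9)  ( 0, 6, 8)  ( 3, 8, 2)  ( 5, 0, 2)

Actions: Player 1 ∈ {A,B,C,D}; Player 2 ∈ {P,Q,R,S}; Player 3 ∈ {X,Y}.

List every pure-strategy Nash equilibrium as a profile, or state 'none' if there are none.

(A,P,X): not NE [P1→D gives 10>4; P2→S gives 9>3; P3→Y gives 7>1]
(A,P,Y): not NE [P2→R gives 5>3]
(A,Q,X): not NE [P1→C gives 8>1; P2→S gives 9>4]
(A,Q,Y): not NE [P2→R gives 5>1; P3→X gives 4>2]
(A,R,X): not NE [P1→B gives 8>5; P3→Y gives 1>0]
(A,R,Y): not NE [P1→C gives 10>9]
(A,S,X): NE
(A,S,Y): not NE [P2→R gives 5>3]
(B,P,X): not NE [P1→D gives 10>9; P2→S gives 4>0; P3→Y gives 5>0]
(B,P,Y): not NE [P1→A gives 5>0; P2→Q gives 8>5]
(B,Q,X): not NE [P2→S gives 4>1; P3→Y gives 8>6]
(B,Q,Y): not NE [P1→A gives 7>3]
(B,R,X): not NE [P2→S gives 4>1; P3→Y gives 9>5]
(B,R,Y): not NE [P1→C gives 10>9; P2→Q gives 8>3]
(B,S,X): not NE [P3→Y gives 9>8]
(B,S,Y): not NE [P2→Q gives 8>5]
(C,P,X): not NE [P1→D gives 10>0; P2→R gives 8>6]
(C,P,Y): not NE [P1→A gives 5>3; P2→Q gives 5>0; P3→X gives 5>1]
(C,Q,X): NE
(C,Q,Y): not NE [P1→A gives 7>6; P3→X gives 1>0]
(C,R,X): not NE [P1→B gives 8>6; P3→Y gives 5>4]
(C,R,Y): not NE [P2→Q gives 5>4]
(C,S,X): not NE [P2→R gives 8>2; P3→Y gives 8>5]
(C,S,Y): not NE [P1→B gives 8>3; P2→Q gives 5>1]
(D,P,X): NE
(D,P,Y): not NE [P1→A gives 5>4; P2→R gives 8>4; P3→X gives 11>9]
(D,Q,X): not NE [P1→C gives 8>0; P3→Y gives 8>6]
(D,Q,Y): not NE [P1→A gives 7>0; P2→R gives 8>6]
(D,R,X): not NE [P1→B gives 8>6; P2→Q gives 8>5; P3→Y gives 2>0]
(D,R,Y): not NE [P1→C gives 10>3]
(D,S,X): not NE [P1→C gives 9>8; P2→Q gives 8>5]
(D,S,Y): not NE [P1→B gives 8>5; P2→R gives 8>0; P3→X gives 5>2]

Nash profiles: (A,S,X), (C,Q,X), (D,P,X)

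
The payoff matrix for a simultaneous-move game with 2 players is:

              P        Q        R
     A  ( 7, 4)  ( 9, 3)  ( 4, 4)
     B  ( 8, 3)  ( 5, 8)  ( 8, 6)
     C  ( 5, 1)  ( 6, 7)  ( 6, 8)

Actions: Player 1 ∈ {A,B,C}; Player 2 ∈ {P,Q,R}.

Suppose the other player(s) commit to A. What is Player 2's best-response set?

u_2(P vs A) = 4
u_2(Q vs A) = 3
u_2(R vs A) = 4
max payoff 4 at {P,R}

P2 best: {P,R}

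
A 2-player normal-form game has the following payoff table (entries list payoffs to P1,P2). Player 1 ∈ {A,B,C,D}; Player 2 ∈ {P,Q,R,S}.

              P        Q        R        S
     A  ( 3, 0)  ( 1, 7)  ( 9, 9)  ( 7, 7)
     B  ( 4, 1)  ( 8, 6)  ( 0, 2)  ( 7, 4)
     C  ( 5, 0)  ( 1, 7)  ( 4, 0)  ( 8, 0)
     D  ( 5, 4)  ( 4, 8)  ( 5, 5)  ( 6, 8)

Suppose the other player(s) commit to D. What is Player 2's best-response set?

BR_2 = {Q,S}

u_2(P vs D) = 4
u_2(Q vs D) = 8
u_2(R vs D) = 5
u_2(S vs D) = 8
max payoff 8 at {Q,S}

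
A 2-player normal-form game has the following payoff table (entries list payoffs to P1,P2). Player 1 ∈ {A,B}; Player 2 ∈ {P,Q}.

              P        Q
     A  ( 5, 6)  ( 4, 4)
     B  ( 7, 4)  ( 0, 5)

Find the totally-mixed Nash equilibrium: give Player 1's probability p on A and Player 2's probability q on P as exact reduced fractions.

P1 indiff ⇒ q·5+(1-q)·4 = q·7+(1-q)·0 ⇒ q(-2) = (1-q)(-4) ⇒ q = 2/3
P2 indiff ⇒ p·6+(1-p)·4 = p·4+(1-p)·5 ⇒ p(2) = (1-p)(1) ⇒ p = 1/3

p=1/3, q=2/3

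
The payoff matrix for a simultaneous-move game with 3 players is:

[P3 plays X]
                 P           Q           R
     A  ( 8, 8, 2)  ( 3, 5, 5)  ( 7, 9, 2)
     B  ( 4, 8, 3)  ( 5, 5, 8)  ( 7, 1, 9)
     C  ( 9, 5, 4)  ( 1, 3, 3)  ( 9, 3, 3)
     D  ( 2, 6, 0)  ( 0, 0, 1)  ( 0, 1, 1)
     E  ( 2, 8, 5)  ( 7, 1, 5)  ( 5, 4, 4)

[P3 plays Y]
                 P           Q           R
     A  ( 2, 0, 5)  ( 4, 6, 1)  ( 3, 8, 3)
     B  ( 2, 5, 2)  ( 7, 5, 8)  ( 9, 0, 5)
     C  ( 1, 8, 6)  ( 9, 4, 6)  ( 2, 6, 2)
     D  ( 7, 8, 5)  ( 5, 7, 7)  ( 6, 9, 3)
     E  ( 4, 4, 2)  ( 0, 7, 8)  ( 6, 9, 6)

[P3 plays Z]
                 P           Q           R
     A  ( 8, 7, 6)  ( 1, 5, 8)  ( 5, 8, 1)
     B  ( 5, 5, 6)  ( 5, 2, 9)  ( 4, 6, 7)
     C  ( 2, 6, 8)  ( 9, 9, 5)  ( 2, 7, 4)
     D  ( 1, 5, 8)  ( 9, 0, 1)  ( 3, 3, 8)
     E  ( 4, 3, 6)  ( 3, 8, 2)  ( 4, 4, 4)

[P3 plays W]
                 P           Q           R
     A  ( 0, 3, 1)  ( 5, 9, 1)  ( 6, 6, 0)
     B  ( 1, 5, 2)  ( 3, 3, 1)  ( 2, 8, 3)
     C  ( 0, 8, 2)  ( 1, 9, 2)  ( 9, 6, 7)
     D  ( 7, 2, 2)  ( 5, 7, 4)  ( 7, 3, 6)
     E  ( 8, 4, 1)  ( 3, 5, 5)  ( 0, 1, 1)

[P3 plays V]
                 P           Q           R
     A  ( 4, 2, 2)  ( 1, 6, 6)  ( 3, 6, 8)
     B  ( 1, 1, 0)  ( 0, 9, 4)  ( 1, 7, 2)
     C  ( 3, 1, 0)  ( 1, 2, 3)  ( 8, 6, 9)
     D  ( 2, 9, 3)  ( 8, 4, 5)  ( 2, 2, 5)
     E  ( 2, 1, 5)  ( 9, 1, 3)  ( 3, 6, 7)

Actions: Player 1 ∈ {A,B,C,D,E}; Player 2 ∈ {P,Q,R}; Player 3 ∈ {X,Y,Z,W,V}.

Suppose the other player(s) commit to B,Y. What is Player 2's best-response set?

P2 best: {P,Q}

u_2(P vs B,Y) = 5
u_2(Q vs B,Y) = 5
u_2(R vs B,Y) = 0
max payoff 5 at {P,Q}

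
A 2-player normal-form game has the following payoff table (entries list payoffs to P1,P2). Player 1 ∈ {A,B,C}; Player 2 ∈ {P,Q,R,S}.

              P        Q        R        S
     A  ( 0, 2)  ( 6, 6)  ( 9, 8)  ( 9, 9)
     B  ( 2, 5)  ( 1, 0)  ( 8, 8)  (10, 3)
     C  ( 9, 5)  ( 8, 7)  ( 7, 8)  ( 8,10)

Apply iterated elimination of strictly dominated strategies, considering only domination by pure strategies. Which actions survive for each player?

Remaining: P1:{A,B} P2:{R,S}

P2 drop P (R beats it: A:8>2 B:8>5 C:8>5)
P2 drop Q (R beats it: A:8>6 B:8>0 C:8>7)
P1 drop C (A beats it: R:9>7 S:9>8)
P1→{A,B} P2→{R,S}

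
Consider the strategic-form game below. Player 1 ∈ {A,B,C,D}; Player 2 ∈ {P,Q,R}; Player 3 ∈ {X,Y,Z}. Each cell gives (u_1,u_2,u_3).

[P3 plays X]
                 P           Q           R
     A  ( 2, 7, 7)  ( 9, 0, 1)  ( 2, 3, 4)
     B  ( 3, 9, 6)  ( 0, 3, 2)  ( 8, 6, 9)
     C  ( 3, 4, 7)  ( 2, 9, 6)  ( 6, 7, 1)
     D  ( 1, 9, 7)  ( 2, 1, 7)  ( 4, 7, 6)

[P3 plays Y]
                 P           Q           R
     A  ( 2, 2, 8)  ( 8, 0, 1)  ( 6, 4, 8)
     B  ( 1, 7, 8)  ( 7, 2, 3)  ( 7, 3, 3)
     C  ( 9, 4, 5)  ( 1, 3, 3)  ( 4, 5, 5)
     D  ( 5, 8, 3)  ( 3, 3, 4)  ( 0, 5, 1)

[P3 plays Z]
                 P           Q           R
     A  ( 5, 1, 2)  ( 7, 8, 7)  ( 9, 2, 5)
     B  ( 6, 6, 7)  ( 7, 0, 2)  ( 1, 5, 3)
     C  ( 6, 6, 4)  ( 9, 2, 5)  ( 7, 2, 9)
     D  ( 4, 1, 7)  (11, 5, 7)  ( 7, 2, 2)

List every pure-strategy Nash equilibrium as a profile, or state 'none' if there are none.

(A,P,X): not NE [P1→C gives 3>2; P3→Y gives 8>7]
(A,P,Y): not NE [P1→C gives 9>2; P2→R gives 4>2]
(A,P,Z): not NE [P1→C gives 6>5; P2→Q gives 8>1; P3→Y gives 8>2]
(A,Q,X): not NE [P2→P gives 7>0; P3→Z gives 7>1]
(A,Q,Y): not NE [P2→R gives 4>0; P3→Z gives 7>1]
(A,Q,Z): not NE [P1→D gives 11>7]
(A,R,X): not NE [P1→B gives 8>2; P2→P gives 7>3; P3→Y gives 8>4]
(A,R,Y): not NE [P1→B gives 7>6]
(A,R,Z): not NE [P2→Q gives 8>2; P3→Y gives 8>5]
(B,P,X): not NE [P3→Y gives 8>6]
(B,P,Y): not NE [P1→C gives 9>1]
(B,P,Z): not NE [P3→Y gives 8>7]
(B,Q,X): not NE [P1→A gives 9>0; P2→P gives 9>3; P3→Y gives 3>2]
(B,Q,Y): not NE [P1→A gives 8>7; P2→P gives 7>2]
(B,Q,Z): not NE [P1→D gives 11>7; P2→P gives 6>0; P3→Y gives 3>2]
(B,R,X): not NE [P2→P gives 9>6]
(B,R,Y): not NE [P2→P gives 7>3; P3→X gives 9>3]
(B,R,Z): not NE [P1→A gives 9>1; P2→P gives 6>5; P3→X gives 9>3]
(C,P,X): not NE [P2→Q gives 9>4]
(C,P,Y): not NE [P2→R gives 5>4; P3→X gives 7>5]
(C,P,Z): not NE [P3→X gives 7>4]
(C,Q,X): not NE [P1→A gives 9>2]
(C,Q,Y): not NE [P1→A gives 8>1; P2→R gives 5>3; P3→X gives 6>3]
(C,Q,Z): not NE [P1→D gives 11>9; P2→P gives 6>2; P3→X gives 6>5]
(C,R,X): not NE [P1→B gives 8>6; P2→Q gives 9>7; P3→Z gives 9>1]
(C,R,Y): not NE [P1→B gives 7>4; P3→Z gives 9>5]
(C,R,Z): not NE [P1→A gives 9>7; P2→P gives 6>2]
(D,P,X): not NE [P1→C gives 3>1]
(D,P,Y): not NE [P1→C gives 9>5; P3→Z gives 7>3]
(D,P,Z): not NE [P1→C gives 6>4; P2→Q gives 5>1]
(D,Q,X): not NE [P1→A gives 9>2; P2→P gives 9>1]
(D,Q,Y): not NE [P1→A gives 8>3; P2→P gives 8>3; P3→Z gives 7>4]
(D,Q,Z): NE
(D,R,X): not NE [P1→B gives 8>4; P2→P gives 9>7]
(D,R,Y): not NE [P1→B gives 7>0; P2→P gives 8>5; P3→X gives 6>1]
(D,R,Z): not NE [P1→A gives 9>7; P2→Q gives 5>2; P3→X gives 6>2]

Nash profiles: (D,Q,Z)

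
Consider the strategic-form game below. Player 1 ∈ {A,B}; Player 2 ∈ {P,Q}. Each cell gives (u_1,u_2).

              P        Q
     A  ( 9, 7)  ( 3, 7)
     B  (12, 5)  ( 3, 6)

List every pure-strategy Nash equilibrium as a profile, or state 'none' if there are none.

(A,P): not NE [P1→B gives 12>9]
(A,Q): NE
(B,P): not NE [P2→Q gives 6>5]
(B,Q): NE

NE set: (A,Q), (B,Q)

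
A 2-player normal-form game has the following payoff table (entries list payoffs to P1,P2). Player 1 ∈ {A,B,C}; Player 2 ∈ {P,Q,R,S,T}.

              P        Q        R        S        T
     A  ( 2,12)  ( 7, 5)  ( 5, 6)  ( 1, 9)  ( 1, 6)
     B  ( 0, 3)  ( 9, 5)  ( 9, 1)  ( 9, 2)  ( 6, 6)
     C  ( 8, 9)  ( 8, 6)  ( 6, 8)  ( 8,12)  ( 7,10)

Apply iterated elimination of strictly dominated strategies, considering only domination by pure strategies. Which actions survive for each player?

P1 drop A (C beats it: P:8>2 Q:8>7 R:6>5 S:8>1 T:7>1)
P2 drop P (T beats it: B:6>3 C:10>9)
P2 drop Q (T beats it: B:6>5 C:10>6)
P2 drop R (S beats it: B:2>1 C:12>8)
P1→{B,C} P2→{S,T}

Survivors P1:{B,C} P2:{S,T}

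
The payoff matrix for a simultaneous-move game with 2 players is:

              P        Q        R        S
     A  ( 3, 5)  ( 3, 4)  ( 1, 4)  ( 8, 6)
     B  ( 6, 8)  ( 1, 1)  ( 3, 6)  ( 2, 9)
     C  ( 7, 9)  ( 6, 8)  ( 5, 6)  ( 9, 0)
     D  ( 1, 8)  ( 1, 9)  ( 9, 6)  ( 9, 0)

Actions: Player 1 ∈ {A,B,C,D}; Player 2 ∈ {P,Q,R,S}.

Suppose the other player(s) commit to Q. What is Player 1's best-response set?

u_1(A vs Q) = 3
u_1(B vs Q) = 1
u_1(C vs Q) = 6
u_1(D vs Q) = 1
max payoff 6 at {C}

BR_1 = {C}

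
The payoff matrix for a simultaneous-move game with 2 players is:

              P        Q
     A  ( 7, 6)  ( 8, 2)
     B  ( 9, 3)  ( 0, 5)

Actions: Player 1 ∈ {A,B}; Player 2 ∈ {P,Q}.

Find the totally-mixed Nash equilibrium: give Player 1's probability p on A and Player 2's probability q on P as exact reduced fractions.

P1 indiff ⇒ q·7+(1-q)·8 = q·9+(1-q)·0 ⇒ q(-2) = (1-q)(-8) ⇒ q = 4/5
P2 indiff ⇒ p·6+(1-p)·3 = p·2+(1-p)·5 ⇒ p(4) = (1-p)(2) ⇒ p = 1/3

P1 mixes 1/3 on A; P2 mixes 4/5 on P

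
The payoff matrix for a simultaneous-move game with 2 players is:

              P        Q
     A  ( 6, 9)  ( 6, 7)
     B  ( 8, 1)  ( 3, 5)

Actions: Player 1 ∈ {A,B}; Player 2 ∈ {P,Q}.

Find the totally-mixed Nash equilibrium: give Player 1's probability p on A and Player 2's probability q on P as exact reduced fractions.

P1 indiff ⇒ q·6+(1-q)·6 = q·8+(1-q)·3 ⇒ q(-2) = (1-q)(-3) ⇒ q = 3/5
P2 indiff ⇒ p·9+(1-p)·1 = p·7+(1-p)·5 ⇒ p(2) = (1-p)(4) ⇒ p = 2/3

(p,q) = (2/3, 3/5)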